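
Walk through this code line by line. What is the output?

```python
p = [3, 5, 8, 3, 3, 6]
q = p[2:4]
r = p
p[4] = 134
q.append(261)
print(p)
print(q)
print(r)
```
[3, 5, 8, 3, 134, 6]
[8, 3, 261]
[3, 5, 8, 3, 134, 6]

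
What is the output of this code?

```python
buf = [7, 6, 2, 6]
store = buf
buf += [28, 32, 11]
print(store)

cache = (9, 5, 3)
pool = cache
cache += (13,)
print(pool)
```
[7, 6, 2, 6, 28, 32, 11]
(9, 5, 3)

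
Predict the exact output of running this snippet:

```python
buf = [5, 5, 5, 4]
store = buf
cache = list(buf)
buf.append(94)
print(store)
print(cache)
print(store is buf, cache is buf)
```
[5, 5, 5, 4, 94]
[5, 5, 5, 4]
True False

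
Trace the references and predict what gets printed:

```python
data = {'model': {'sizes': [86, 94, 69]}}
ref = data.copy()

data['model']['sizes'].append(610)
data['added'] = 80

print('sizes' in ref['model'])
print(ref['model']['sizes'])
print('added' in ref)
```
True
[86, 94, 69, 610]
False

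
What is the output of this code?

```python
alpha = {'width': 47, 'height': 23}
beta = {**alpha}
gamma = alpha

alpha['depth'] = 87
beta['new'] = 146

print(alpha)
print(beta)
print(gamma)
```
{'width': 47, 'height': 23, 'depth': 87}
{'width': 47, 'height': 23, 'new': 146}
{'width': 47, 'height': 23, 'depth': 87}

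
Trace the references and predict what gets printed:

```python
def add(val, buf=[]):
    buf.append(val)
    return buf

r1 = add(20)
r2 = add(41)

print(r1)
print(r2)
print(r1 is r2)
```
[20, 41]
[20, 41]
True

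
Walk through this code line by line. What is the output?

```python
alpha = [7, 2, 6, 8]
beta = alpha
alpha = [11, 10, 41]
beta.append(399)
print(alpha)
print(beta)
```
[11, 10, 41]
[7, 2, 6, 8, 399]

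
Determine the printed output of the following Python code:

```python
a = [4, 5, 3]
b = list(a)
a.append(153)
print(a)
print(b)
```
[4, 5, 3, 153]
[4, 5, 3]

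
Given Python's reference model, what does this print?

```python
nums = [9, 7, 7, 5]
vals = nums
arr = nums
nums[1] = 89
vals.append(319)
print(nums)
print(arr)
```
[9, 89, 7, 5, 319]
[9, 89, 7, 5, 319]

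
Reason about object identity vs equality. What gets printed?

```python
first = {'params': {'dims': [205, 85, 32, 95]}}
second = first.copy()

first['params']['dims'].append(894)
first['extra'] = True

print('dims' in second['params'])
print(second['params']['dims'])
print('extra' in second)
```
True
[205, 85, 32, 95, 894]
False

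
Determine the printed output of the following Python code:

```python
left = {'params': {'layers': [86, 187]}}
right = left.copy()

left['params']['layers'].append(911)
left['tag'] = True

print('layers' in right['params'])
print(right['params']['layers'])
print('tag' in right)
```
True
[86, 187, 911]
False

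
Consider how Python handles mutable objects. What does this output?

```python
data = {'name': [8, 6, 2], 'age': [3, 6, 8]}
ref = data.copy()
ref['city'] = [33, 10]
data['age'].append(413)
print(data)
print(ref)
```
{'name': [8, 6, 2], 'age': [3, 6, 8, 413]}
{'name': [8, 6, 2], 'age': [3, 6, 8, 413], 'city': [33, 10]}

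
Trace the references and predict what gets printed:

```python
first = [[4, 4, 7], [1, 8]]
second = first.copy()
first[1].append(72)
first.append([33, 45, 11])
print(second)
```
[[4, 4, 7], [1, 8, 72]]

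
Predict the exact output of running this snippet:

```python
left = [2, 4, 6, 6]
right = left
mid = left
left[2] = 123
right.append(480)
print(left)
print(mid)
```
[2, 4, 123, 6, 480]
[2, 4, 123, 6, 480]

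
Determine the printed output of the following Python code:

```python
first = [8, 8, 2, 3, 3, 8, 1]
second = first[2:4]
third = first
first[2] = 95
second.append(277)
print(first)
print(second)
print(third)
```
[8, 8, 95, 3, 3, 8, 1]
[2, 3, 277]
[8, 8, 95, 3, 3, 8, 1]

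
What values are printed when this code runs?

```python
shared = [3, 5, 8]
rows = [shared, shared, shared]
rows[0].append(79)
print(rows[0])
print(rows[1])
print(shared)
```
[3, 5, 8, 79]
[3, 5, 8, 79]
[3, 5, 8, 79]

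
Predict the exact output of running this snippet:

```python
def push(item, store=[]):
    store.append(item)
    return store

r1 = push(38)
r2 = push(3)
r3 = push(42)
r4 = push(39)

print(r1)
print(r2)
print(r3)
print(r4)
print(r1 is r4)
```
[38, 3, 42, 39]
[38, 3, 42, 39]
[38, 3, 42, 39]
[38, 3, 42, 39]
True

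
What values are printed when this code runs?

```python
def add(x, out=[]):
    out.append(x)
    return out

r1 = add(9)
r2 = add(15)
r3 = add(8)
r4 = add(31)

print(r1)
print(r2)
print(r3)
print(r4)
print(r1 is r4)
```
[9, 15, 8, 31]
[9, 15, 8, 31]
[9, 15, 8, 31]
[9, 15, 8, 31]
True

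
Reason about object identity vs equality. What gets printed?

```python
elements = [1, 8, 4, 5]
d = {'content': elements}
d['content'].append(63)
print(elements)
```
[1, 8, 4, 5, 63]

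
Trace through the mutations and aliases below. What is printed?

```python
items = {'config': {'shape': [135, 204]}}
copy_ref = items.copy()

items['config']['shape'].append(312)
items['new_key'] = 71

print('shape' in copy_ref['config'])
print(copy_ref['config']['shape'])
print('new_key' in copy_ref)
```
True
[135, 204, 312]
False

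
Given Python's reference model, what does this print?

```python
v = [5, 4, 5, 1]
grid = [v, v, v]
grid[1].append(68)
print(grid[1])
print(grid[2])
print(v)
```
[5, 4, 5, 1, 68]
[5, 4, 5, 1, 68]
[5, 4, 5, 1, 68]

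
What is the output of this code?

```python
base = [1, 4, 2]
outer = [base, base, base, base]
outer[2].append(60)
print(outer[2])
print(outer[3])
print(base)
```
[1, 4, 2, 60]
[1, 4, 2, 60]
[1, 4, 2, 60]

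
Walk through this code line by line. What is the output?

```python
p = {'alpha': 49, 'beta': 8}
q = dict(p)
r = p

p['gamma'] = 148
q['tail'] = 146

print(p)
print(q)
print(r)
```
{'alpha': 49, 'beta': 8, 'gamma': 148}
{'alpha': 49, 'beta': 8, 'tail': 146}
{'alpha': 49, 'beta': 8, 'gamma': 148}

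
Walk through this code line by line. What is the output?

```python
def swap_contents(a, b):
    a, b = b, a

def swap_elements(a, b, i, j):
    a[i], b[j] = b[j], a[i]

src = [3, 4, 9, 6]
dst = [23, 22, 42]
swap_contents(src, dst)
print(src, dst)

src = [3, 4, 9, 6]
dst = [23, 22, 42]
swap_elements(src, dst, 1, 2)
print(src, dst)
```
[3, 4, 9, 6] [23, 22, 42]
[3, 42, 9, 6] [23, 22, 4]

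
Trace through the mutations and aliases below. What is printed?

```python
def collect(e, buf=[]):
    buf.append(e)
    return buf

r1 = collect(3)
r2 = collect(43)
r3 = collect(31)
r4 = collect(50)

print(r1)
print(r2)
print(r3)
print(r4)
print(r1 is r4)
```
[3, 43, 31, 50]
[3, 43, 31, 50]
[3, 43, 31, 50]
[3, 43, 31, 50]
True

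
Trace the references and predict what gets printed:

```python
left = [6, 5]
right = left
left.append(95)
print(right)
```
[6, 5, 95]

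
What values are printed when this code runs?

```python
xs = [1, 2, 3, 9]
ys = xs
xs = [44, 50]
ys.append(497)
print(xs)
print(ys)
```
[44, 50]
[1, 2, 3, 9, 497]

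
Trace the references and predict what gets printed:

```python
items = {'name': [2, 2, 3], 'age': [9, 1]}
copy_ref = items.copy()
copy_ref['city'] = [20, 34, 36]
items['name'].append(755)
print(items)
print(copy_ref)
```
{'name': [2, 2, 3, 755], 'age': [9, 1]}
{'name': [2, 2, 3, 755], 'age': [9, 1], 'city': [20, 34, 36]}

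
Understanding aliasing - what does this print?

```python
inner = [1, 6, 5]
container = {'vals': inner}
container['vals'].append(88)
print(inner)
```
[1, 6, 5, 88]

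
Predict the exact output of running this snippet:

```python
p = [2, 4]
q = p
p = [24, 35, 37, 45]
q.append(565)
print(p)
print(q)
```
[24, 35, 37, 45]
[2, 4, 565]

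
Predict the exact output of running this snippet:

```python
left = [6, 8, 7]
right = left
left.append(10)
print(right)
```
[6, 8, 7, 10]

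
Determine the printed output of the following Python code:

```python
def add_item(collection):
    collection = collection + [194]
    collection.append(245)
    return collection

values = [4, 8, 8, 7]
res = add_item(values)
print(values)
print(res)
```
[4, 8, 8, 7]
[4, 8, 8, 7, 194, 245]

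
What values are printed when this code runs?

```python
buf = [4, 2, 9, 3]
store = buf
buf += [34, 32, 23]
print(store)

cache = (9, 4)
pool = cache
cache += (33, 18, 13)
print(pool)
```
[4, 2, 9, 3, 34, 32, 23]
(9, 4)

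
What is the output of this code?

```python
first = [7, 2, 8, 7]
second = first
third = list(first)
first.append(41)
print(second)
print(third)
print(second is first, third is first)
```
[7, 2, 8, 7, 41]
[7, 2, 8, 7]
True False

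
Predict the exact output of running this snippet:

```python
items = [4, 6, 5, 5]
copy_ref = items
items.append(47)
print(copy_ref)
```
[4, 6, 5, 5, 47]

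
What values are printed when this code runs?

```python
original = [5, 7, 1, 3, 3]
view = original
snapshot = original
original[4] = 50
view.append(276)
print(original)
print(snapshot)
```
[5, 7, 1, 3, 50, 276]
[5, 7, 1, 3, 50, 276]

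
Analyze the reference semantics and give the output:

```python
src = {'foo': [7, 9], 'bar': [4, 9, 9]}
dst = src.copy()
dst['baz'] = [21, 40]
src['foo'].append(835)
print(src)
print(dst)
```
{'foo': [7, 9, 835], 'bar': [4, 9, 9]}
{'foo': [7, 9, 835], 'bar': [4, 9, 9], 'baz': [21, 40]}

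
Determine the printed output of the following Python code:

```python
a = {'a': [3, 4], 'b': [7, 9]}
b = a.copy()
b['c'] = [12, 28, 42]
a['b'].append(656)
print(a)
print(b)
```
{'a': [3, 4], 'b': [7, 9, 656]}
{'a': [3, 4], 'b': [7, 9, 656], 'c': [12, 28, 42]}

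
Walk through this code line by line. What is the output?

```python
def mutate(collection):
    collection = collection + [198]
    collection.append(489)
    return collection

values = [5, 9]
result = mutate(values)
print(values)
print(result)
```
[5, 9]
[5, 9, 198, 489]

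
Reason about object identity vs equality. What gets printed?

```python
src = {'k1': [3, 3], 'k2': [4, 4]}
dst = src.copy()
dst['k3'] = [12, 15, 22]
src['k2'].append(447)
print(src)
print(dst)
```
{'k1': [3, 3], 'k2': [4, 4, 447]}
{'k1': [3, 3], 'k2': [4, 4, 447], 'k3': [12, 15, 22]}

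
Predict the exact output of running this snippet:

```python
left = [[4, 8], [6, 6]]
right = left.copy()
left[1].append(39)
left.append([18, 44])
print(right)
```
[[4, 8], [6, 6, 39]]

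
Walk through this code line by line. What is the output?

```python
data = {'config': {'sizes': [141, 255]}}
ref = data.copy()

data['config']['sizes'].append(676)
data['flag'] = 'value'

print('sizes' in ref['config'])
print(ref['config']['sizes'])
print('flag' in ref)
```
True
[141, 255, 676]
False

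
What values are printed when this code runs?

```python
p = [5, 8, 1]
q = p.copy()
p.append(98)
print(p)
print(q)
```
[5, 8, 1, 98]
[5, 8, 1]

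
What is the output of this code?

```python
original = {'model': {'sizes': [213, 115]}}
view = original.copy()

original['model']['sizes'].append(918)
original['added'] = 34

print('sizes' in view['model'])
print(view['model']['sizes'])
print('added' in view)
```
True
[213, 115, 918]
False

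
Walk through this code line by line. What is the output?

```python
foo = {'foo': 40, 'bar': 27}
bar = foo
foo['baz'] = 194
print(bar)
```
{'foo': 40, 'bar': 27, 'baz': 194}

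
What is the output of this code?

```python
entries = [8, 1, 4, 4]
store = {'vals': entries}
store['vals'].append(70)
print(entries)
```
[8, 1, 4, 4, 70]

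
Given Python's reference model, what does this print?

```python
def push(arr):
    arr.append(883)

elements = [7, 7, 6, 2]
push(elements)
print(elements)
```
[7, 7, 6, 2, 883]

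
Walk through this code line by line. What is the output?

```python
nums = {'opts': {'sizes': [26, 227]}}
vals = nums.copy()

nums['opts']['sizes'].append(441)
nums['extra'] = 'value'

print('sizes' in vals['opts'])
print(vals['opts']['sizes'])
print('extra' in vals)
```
True
[26, 227, 441]
False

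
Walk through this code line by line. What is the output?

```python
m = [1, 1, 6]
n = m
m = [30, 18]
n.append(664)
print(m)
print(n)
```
[30, 18]
[1, 1, 6, 664]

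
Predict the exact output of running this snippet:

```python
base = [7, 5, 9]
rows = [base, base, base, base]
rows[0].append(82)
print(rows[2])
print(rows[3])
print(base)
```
[7, 5, 9, 82]
[7, 5, 9, 82]
[7, 5, 9, 82]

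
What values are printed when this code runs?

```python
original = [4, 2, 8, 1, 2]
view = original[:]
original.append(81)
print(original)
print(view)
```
[4, 2, 8, 1, 2, 81]
[4, 2, 8, 1, 2]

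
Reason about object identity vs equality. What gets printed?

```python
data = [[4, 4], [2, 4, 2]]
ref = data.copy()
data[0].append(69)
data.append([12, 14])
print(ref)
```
[[4, 4, 69], [2, 4, 2]]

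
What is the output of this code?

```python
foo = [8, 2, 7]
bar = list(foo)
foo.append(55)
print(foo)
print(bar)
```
[8, 2, 7, 55]
[8, 2, 7]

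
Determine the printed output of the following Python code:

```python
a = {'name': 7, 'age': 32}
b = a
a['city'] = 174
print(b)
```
{'name': 7, 'age': 32, 'city': 174}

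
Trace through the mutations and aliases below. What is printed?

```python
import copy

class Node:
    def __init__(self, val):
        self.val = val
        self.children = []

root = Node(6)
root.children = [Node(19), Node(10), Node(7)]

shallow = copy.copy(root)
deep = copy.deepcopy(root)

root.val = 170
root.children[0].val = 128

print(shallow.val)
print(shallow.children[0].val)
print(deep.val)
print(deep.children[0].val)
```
6
128
6
19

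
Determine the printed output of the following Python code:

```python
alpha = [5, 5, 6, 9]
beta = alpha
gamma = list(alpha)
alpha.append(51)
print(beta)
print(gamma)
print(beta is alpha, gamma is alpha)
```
[5, 5, 6, 9, 51]
[5, 5, 6, 9]
True False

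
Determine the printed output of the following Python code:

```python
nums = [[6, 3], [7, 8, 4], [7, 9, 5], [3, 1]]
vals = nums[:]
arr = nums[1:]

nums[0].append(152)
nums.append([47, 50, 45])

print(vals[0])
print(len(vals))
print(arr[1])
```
[6, 3, 152]
4
[7, 9, 5]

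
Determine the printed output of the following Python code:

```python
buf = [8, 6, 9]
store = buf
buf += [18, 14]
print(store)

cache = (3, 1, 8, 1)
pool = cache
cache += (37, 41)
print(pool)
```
[8, 6, 9, 18, 14]
(3, 1, 8, 1)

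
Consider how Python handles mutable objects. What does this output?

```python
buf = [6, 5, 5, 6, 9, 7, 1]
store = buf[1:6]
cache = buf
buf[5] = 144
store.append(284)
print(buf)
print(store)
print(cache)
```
[6, 5, 5, 6, 9, 144, 1]
[5, 5, 6, 9, 7, 284]
[6, 5, 5, 6, 9, 144, 1]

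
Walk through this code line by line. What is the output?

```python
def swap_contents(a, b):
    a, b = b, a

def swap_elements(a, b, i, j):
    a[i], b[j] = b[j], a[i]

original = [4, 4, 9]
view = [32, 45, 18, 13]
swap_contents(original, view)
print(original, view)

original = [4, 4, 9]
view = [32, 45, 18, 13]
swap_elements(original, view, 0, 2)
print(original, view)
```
[4, 4, 9] [32, 45, 18, 13]
[18, 4, 9] [32, 45, 4, 13]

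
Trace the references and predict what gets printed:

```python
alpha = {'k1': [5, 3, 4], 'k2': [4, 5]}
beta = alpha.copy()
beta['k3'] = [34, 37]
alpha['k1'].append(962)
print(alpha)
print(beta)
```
{'k1': [5, 3, 4, 962], 'k2': [4, 5]}
{'k1': [5, 3, 4, 962], 'k2': [4, 5], 'k3': [34, 37]}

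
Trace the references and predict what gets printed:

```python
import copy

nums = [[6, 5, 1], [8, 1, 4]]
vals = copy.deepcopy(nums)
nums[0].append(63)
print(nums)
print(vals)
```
[[6, 5, 1, 63], [8, 1, 4]]
[[6, 5, 1], [8, 1, 4]]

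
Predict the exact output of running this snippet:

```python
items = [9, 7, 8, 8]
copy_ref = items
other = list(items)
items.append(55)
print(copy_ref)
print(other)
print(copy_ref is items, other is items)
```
[9, 7, 8, 8, 55]
[9, 7, 8, 8]
True False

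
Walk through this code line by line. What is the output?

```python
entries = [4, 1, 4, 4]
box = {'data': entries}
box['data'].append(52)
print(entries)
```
[4, 1, 4, 4, 52]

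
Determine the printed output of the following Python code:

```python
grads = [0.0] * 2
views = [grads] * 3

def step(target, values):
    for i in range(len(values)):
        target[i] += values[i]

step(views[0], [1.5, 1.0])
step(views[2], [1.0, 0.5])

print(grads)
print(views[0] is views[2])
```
[2.5, 1.5]
True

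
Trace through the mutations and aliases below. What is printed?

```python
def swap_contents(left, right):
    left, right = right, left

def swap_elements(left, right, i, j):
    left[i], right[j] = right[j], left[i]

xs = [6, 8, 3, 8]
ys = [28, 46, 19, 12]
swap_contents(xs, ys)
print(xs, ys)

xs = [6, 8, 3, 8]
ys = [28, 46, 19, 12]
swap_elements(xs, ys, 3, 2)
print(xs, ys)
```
[6, 8, 3, 8] [28, 46, 19, 12]
[6, 8, 3, 19] [28, 46, 8, 12]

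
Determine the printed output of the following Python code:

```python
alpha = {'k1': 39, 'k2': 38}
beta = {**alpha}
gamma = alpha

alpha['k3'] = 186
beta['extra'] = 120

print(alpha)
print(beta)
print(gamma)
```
{'k1': 39, 'k2': 38, 'k3': 186}
{'k1': 39, 'k2': 38, 'extra': 120}
{'k1': 39, 'k2': 38, 'k3': 186}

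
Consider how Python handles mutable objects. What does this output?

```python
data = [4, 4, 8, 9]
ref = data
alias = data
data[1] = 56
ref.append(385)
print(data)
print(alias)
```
[4, 56, 8, 9, 385]
[4, 56, 8, 9, 385]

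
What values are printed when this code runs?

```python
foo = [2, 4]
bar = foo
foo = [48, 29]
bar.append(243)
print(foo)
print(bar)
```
[48, 29]
[2, 4, 243]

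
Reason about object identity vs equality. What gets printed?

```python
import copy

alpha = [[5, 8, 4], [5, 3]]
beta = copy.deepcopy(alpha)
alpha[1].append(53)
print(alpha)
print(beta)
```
[[5, 8, 4], [5, 3, 53]]
[[5, 8, 4], [5, 3]]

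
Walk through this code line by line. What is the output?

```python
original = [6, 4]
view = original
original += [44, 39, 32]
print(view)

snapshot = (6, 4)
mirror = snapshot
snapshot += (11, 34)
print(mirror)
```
[6, 4, 44, 39, 32]
(6, 4)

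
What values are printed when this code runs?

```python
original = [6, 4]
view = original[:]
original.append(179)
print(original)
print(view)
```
[6, 4, 179]
[6, 4]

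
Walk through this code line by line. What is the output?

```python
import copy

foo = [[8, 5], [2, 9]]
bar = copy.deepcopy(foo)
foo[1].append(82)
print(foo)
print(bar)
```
[[8, 5], [2, 9, 82]]
[[8, 5], [2, 9]]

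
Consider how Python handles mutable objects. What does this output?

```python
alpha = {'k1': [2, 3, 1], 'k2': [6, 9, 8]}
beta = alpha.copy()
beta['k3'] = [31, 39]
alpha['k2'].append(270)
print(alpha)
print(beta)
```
{'k1': [2, 3, 1], 'k2': [6, 9, 8, 270]}
{'k1': [2, 3, 1], 'k2': [6, 9, 8, 270], 'k3': [31, 39]}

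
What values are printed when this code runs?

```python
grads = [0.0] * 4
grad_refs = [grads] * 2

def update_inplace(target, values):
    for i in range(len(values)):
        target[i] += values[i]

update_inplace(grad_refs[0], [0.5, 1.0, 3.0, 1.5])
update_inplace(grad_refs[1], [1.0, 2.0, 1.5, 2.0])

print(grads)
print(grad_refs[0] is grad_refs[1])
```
[1.5, 3.0, 4.5, 3.5]
True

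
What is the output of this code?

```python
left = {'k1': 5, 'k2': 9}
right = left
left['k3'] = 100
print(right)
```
{'k1': 5, 'k2': 9, 'k3': 100}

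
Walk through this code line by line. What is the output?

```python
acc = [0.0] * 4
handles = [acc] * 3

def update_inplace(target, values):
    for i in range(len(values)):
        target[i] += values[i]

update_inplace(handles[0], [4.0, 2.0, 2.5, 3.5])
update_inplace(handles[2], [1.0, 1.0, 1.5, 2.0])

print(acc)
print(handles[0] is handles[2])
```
[5.0, 3.0, 4.0, 5.5]
True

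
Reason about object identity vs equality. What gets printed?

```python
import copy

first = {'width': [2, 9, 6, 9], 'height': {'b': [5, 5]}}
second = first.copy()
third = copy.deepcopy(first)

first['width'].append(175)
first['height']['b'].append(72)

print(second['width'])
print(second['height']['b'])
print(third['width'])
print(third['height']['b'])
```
[2, 9, 6, 9, 175]
[5, 5, 72]
[2, 9, 6, 9]
[5, 5]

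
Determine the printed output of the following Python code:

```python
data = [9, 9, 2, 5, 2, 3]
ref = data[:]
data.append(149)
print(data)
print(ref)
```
[9, 9, 2, 5, 2, 3, 149]
[9, 9, 2, 5, 2, 3]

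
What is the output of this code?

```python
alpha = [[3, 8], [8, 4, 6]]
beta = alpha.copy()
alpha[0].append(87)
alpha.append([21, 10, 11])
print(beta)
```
[[3, 8, 87], [8, 4, 6]]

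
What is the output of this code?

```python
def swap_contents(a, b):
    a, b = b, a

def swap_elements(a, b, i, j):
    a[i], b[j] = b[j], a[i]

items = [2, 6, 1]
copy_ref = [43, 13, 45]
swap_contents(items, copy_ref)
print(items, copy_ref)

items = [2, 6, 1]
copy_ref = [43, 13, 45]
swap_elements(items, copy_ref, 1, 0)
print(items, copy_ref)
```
[2, 6, 1] [43, 13, 45]
[2, 43, 1] [6, 13, 45]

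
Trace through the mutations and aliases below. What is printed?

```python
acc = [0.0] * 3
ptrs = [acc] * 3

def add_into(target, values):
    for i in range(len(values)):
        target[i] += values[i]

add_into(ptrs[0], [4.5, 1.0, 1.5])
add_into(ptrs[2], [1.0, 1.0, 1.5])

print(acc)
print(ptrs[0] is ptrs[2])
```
[5.5, 2.0, 3.0]
True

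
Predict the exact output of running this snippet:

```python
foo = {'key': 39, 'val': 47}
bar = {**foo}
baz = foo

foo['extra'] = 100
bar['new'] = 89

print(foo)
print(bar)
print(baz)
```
{'key': 39, 'val': 47, 'extra': 100}
{'key': 39, 'val': 47, 'new': 89}
{'key': 39, 'val': 47, 'extra': 100}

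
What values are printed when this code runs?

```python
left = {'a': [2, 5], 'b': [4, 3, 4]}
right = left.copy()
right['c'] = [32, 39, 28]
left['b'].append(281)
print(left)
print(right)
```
{'a': [2, 5], 'b': [4, 3, 4, 281]}
{'a': [2, 5], 'b': [4, 3, 4, 281], 'c': [32, 39, 28]}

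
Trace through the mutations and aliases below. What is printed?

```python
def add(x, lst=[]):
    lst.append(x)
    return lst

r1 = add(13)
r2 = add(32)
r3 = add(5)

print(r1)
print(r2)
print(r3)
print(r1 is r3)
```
[13, 32, 5]
[13, 32, 5]
[13, 32, 5]
True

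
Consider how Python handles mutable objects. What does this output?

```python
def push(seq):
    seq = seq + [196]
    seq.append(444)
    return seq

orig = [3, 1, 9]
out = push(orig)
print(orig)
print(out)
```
[3, 1, 9]
[3, 1, 9, 196, 444]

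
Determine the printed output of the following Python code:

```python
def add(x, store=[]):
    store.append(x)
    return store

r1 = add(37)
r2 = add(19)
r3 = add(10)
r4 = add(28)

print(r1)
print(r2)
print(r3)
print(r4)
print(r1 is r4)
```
[37, 19, 10, 28]
[37, 19, 10, 28]
[37, 19, 10, 28]
[37, 19, 10, 28]
True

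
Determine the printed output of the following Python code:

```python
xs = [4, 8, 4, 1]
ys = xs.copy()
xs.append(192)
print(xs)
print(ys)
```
[4, 8, 4, 1, 192]
[4, 8, 4, 1]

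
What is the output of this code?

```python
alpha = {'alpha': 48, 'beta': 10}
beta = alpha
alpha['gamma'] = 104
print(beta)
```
{'alpha': 48, 'beta': 10, 'gamma': 104}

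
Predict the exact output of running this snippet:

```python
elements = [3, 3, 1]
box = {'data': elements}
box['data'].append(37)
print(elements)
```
[3, 3, 1, 37]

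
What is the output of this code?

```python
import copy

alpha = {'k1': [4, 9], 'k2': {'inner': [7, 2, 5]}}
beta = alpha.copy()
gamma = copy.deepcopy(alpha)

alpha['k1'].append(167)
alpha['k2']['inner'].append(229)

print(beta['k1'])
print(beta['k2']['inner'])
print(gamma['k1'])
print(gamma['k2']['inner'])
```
[4, 9, 167]
[7, 2, 5, 229]
[4, 9]
[7, 2, 5]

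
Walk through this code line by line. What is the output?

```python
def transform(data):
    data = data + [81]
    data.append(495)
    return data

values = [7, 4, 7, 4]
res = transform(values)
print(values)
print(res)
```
[7, 4, 7, 4]
[7, 4, 7, 4, 81, 495]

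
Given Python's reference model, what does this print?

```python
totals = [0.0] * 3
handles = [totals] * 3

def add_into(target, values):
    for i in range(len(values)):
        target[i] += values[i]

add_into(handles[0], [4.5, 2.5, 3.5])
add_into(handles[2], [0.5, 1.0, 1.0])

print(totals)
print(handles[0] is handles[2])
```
[5.0, 3.5, 4.5]
True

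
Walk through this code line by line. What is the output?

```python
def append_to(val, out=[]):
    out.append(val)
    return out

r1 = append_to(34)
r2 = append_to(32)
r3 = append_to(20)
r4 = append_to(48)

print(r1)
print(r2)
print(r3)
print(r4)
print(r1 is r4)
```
[34, 32, 20, 48]
[34, 32, 20, 48]
[34, 32, 20, 48]
[34, 32, 20, 48]
True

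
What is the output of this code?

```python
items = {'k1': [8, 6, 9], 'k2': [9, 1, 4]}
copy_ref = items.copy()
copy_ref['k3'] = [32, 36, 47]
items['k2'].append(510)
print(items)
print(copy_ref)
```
{'k1': [8, 6, 9], 'k2': [9, 1, 4, 510]}
{'k1': [8, 6, 9], 'k2': [9, 1, 4, 510], 'k3': [32, 36, 47]}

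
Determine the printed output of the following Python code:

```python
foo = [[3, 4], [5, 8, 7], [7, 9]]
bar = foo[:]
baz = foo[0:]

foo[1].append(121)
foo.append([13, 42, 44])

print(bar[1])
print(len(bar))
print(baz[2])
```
[5, 8, 7, 121]
3
[7, 9]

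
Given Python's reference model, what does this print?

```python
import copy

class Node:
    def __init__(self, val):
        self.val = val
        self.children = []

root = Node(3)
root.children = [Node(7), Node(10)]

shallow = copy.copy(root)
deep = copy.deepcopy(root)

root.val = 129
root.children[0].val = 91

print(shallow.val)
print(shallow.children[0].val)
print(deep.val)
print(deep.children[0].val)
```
3
91
3
7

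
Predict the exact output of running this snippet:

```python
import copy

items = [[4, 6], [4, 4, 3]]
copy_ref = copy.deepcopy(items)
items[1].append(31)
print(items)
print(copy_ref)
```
[[4, 6], [4, 4, 3, 31]]
[[4, 6], [4, 4, 3]]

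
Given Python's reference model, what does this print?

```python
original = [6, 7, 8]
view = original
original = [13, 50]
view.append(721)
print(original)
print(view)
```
[13, 50]
[6, 7, 8, 721]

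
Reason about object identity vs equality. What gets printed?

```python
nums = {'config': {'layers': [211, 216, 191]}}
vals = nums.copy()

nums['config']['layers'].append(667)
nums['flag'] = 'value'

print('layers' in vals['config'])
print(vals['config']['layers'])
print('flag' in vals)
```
True
[211, 216, 191, 667]
False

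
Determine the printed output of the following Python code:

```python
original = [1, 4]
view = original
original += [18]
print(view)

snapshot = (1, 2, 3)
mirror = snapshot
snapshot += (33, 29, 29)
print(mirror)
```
[1, 4, 18]
(1, 2, 3)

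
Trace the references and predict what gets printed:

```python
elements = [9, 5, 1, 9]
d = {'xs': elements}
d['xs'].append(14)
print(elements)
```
[9, 5, 1, 9, 14]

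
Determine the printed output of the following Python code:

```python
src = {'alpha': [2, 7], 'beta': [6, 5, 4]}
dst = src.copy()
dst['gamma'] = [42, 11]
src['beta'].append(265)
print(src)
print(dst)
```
{'alpha': [2, 7], 'beta': [6, 5, 4, 265]}
{'alpha': [2, 7], 'beta': [6, 5, 4, 265], 'gamma': [42, 11]}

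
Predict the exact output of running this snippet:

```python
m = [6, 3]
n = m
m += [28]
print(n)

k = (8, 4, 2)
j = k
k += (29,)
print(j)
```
[6, 3, 28]
(8, 4, 2)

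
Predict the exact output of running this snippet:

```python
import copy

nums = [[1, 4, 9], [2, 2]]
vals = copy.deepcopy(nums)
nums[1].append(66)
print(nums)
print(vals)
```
[[1, 4, 9], [2, 2, 66]]
[[1, 4, 9], [2, 2]]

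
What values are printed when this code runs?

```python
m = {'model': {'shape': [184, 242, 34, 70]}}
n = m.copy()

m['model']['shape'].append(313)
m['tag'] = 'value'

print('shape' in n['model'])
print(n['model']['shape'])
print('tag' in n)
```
True
[184, 242, 34, 70, 313]
False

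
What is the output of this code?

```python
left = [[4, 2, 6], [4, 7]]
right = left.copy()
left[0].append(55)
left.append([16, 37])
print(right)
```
[[4, 2, 6, 55], [4, 7]]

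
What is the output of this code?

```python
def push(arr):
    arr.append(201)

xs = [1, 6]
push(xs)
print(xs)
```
[1, 6, 201]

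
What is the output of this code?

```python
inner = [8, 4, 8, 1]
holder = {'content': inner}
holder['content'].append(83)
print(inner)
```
[8, 4, 8, 1, 83]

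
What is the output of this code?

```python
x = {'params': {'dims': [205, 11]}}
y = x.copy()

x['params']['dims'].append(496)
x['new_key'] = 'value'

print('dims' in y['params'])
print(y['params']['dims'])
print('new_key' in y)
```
True
[205, 11, 496]
False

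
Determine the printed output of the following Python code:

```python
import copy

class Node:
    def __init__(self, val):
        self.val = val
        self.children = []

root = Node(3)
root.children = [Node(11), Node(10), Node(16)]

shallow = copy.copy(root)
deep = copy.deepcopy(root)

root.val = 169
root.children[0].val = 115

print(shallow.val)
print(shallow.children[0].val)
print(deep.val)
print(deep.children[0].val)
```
3
115
3
11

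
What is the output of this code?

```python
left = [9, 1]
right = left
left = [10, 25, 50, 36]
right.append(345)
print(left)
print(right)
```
[10, 25, 50, 36]
[9, 1, 345]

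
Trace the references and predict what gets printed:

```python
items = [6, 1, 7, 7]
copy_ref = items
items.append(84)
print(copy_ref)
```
[6, 1, 7, 7, 84]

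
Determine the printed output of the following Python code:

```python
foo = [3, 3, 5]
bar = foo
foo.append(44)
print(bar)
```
[3, 3, 5, 44]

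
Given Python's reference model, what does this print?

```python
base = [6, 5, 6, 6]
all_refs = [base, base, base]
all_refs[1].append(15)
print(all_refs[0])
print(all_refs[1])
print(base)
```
[6, 5, 6, 6, 15]
[6, 5, 6, 6, 15]
[6, 5, 6, 6, 15]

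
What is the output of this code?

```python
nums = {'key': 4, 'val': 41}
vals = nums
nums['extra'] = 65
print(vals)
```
{'key': 4, 'val': 41, 'extra': 65}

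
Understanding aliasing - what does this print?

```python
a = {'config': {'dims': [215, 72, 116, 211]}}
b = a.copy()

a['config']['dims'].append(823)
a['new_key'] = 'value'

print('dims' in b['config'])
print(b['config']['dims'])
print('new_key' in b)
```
True
[215, 72, 116, 211, 823]
False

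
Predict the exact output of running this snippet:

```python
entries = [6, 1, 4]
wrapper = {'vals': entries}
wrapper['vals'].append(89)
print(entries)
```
[6, 1, 4, 89]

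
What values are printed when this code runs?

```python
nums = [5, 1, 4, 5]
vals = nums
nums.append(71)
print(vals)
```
[5, 1, 4, 5, 71]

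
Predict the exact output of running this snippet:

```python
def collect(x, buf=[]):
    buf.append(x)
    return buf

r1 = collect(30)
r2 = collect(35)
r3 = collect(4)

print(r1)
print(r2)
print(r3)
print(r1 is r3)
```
[30, 35, 4]
[30, 35, 4]
[30, 35, 4]
True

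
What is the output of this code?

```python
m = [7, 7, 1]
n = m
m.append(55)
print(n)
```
[7, 7, 1, 55]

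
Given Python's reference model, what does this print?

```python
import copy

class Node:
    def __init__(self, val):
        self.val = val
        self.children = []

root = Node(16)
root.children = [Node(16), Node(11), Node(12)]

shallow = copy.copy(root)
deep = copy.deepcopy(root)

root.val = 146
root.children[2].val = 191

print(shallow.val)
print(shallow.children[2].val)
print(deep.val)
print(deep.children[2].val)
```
16
191
16
12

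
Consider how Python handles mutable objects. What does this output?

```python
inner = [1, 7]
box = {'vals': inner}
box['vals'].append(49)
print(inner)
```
[1, 7, 49]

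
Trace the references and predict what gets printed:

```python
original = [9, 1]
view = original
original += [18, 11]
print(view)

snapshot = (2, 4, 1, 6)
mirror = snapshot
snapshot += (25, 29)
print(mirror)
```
[9, 1, 18, 11]
(2, 4, 1, 6)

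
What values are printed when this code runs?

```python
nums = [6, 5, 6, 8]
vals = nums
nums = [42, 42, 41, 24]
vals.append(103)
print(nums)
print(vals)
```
[42, 42, 41, 24]
[6, 5, 6, 8, 103]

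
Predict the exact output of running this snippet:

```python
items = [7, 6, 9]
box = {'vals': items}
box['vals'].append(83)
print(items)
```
[7, 6, 9, 83]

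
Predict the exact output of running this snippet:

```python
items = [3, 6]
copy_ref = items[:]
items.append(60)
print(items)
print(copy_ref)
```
[3, 6, 60]
[3, 6]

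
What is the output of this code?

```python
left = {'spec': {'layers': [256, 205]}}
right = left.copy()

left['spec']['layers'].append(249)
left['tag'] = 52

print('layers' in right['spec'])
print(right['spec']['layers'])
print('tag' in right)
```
True
[256, 205, 249]
False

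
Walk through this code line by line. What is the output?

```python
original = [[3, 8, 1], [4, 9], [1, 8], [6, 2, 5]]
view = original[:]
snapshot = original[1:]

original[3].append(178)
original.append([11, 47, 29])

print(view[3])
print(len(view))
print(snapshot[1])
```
[6, 2, 5, 178]
4
[1, 8]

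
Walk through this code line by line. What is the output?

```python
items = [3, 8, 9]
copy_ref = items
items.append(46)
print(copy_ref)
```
[3, 8, 9, 46]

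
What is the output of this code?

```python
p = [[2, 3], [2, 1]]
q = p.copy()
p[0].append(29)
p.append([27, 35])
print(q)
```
[[2, 3, 29], [2, 1]]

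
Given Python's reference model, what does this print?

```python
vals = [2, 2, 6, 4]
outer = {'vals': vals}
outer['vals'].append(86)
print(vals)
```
[2, 2, 6, 4, 86]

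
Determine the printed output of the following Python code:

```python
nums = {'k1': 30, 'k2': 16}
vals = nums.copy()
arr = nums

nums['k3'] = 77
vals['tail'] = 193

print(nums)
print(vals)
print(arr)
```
{'k1': 30, 'k2': 16, 'k3': 77}
{'k1': 30, 'k2': 16, 'tail': 193}
{'k1': 30, 'k2': 16, 'k3': 77}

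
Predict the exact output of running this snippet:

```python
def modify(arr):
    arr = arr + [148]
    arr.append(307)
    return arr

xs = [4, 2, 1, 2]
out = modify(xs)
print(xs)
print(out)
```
[4, 2, 1, 2]
[4, 2, 1, 2, 148, 307]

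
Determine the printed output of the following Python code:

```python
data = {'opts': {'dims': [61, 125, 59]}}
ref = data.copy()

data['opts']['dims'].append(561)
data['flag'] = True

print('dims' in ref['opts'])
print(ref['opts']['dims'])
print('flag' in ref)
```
True
[61, 125, 59, 561]
False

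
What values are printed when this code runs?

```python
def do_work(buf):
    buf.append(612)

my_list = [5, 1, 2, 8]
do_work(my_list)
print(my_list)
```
[5, 1, 2, 8, 612]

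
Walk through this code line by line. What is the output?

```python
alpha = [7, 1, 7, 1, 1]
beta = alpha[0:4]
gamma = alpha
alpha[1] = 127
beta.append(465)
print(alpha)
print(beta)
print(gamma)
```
[7, 127, 7, 1, 1]
[7, 1, 7, 1, 465]
[7, 127, 7, 1, 1]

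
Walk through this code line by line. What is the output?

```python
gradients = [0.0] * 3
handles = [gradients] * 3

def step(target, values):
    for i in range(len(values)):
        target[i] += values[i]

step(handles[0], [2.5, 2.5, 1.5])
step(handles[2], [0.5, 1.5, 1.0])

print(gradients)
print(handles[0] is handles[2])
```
[3.0, 4.0, 2.5]
True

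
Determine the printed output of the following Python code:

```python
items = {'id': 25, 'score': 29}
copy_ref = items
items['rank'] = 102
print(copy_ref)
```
{'id': 25, 'score': 29, 'rank': 102}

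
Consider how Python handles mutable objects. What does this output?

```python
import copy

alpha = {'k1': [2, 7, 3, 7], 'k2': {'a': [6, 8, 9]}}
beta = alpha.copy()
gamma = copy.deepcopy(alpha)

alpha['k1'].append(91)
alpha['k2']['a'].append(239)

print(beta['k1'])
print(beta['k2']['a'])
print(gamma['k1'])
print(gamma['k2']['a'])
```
[2, 7, 3, 7, 91]
[6, 8, 9, 239]
[2, 7, 3, 7]
[6, 8, 9]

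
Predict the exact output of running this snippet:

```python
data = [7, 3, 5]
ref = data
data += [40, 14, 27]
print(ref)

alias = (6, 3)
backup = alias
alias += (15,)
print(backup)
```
[7, 3, 5, 40, 14, 27]
(6, 3)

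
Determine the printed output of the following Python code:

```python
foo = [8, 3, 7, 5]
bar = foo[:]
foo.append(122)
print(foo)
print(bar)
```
[8, 3, 7, 5, 122]
[8, 3, 7, 5]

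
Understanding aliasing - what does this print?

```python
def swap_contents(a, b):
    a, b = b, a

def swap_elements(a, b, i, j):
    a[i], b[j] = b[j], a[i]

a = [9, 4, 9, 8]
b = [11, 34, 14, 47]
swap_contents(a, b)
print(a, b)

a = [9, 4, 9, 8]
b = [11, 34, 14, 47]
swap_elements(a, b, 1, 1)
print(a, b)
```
[9, 4, 9, 8] [11, 34, 14, 47]
[9, 34, 9, 8] [11, 4, 14, 47]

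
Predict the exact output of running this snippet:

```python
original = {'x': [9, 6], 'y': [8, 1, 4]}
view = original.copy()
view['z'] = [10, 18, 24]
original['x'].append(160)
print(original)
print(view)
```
{'x': [9, 6, 160], 'y': [8, 1, 4]}
{'x': [9, 6, 160], 'y': [8, 1, 4], 'z': [10, 18, 24]}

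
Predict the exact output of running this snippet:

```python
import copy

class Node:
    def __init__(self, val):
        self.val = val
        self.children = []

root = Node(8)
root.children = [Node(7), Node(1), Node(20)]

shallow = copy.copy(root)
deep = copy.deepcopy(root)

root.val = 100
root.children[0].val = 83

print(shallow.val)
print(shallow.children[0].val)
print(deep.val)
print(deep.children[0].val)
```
8
83
8
7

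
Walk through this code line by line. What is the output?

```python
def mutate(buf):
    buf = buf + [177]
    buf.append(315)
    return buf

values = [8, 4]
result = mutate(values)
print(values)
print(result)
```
[8, 4]
[8, 4, 177, 315]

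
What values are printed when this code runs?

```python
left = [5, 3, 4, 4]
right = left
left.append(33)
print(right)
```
[5, 3, 4, 4, 33]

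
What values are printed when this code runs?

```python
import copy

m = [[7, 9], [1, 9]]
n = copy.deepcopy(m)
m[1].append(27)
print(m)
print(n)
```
[[7, 9], [1, 9, 27]]
[[7, 9], [1, 9]]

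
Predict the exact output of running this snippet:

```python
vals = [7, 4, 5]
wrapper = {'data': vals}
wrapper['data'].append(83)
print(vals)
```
[7, 4, 5, 83]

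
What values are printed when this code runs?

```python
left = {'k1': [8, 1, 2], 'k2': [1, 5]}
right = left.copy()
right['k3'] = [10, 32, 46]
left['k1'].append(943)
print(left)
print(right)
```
{'k1': [8, 1, 2, 943], 'k2': [1, 5]}
{'k1': [8, 1, 2, 943], 'k2': [1, 5], 'k3': [10, 32, 46]}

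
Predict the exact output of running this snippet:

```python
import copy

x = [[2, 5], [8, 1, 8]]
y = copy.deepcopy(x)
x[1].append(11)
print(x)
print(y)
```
[[2, 5], [8, 1, 8, 11]]
[[2, 5], [8, 1, 8]]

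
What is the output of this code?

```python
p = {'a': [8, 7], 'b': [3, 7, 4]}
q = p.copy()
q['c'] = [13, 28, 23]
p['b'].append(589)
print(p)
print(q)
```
{'a': [8, 7], 'b': [3, 7, 4, 589]}
{'a': [8, 7], 'b': [3, 7, 4, 589], 'c': [13, 28, 23]}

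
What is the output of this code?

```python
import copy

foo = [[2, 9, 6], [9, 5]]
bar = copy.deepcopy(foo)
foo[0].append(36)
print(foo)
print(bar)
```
[[2, 9, 6, 36], [9, 5]]
[[2, 9, 6], [9, 5]]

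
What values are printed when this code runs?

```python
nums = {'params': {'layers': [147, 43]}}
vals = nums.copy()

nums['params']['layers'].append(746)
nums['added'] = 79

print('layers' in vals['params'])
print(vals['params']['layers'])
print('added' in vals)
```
True
[147, 43, 746]
False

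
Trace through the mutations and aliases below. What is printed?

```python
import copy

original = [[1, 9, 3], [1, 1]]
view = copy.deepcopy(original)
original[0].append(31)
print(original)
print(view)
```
[[1, 9, 3, 31], [1, 1]]
[[1, 9, 3], [1, 1]]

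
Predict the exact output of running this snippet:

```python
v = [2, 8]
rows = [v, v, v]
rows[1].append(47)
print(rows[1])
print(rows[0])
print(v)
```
[2, 8, 47]
[2, 8, 47]
[2, 8, 47]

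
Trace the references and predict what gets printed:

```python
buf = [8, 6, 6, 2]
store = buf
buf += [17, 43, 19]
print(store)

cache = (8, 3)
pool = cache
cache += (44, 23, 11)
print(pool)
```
[8, 6, 6, 2, 17, 43, 19]
(8, 3)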